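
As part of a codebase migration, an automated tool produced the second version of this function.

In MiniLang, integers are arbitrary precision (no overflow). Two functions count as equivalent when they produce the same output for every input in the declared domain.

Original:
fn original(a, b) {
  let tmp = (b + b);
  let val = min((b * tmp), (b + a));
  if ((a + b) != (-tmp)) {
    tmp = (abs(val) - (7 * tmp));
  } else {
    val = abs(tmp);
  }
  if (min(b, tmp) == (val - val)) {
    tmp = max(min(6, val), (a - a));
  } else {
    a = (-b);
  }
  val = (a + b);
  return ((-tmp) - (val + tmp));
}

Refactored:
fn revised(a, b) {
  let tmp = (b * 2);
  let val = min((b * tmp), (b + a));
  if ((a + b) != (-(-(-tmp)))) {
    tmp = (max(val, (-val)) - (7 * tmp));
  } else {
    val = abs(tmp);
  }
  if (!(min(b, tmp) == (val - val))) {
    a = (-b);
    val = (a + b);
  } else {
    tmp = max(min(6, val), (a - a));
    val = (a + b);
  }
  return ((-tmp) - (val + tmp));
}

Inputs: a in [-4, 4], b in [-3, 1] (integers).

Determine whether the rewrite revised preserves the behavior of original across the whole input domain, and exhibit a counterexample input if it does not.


Although arithmetic usage differs, boolean connective usage differs, constant usage differs, min/max/abs usage differs, statement counts differ, 45/45 inputs agree.
verdict: equivalent


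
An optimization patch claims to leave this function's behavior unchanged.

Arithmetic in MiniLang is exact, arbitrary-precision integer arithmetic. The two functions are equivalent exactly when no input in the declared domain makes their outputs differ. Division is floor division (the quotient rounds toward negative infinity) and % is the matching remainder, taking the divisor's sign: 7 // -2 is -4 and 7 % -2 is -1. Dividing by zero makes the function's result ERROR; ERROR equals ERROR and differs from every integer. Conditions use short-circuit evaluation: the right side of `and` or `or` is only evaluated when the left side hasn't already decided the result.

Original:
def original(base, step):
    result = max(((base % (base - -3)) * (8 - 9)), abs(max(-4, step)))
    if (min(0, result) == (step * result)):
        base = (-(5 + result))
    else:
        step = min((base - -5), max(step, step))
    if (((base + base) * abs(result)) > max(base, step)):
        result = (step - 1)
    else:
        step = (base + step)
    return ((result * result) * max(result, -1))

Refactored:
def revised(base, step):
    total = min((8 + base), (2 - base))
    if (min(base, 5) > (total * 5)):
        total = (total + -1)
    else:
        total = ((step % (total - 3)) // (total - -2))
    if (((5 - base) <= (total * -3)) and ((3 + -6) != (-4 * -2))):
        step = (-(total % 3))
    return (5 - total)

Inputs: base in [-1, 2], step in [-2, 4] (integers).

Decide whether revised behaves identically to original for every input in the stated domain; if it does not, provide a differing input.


Consider the input base=-1, step=-2.
original: result=2, then (min(0, result) == (step * result)) is false, then step=-2, then (((base + base) * abs(result)) > max(base, step)) is false, then step=-3, then returns 8
revised: total=3, then (min(base, 5) > (total * 5)) is false, then a zero divisor aborts: ERROR
8 != ERROR, so the rewrite changes behavior.
verdict: not equivalent; witness: base=-1, step=-2


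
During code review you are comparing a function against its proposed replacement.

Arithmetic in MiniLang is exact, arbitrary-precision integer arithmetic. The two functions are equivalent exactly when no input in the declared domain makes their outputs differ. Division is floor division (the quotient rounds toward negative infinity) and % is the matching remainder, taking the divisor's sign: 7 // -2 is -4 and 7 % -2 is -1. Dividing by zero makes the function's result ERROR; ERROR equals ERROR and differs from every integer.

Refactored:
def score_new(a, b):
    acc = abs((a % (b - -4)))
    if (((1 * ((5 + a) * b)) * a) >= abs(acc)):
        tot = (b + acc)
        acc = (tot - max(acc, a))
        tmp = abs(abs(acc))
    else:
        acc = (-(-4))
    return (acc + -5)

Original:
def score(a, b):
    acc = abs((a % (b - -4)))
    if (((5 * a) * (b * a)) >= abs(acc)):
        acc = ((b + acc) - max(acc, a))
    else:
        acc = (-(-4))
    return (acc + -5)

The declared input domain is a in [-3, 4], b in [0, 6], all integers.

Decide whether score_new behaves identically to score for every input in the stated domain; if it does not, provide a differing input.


There is a counterexample at a=-3, b=1: -4 on one side, -1 on the other.
score: acc=2, then (((5 * a) * (b * a)) >= abs(acc)) is true, then acc=1, then returns -4
score_new: acc=2, then (((1 * ((5 + a) * b)) * a) >= abs(acc)) is false, then acc=4, then returns -1
verdict: not equivalent; witness: a=-3, b=1


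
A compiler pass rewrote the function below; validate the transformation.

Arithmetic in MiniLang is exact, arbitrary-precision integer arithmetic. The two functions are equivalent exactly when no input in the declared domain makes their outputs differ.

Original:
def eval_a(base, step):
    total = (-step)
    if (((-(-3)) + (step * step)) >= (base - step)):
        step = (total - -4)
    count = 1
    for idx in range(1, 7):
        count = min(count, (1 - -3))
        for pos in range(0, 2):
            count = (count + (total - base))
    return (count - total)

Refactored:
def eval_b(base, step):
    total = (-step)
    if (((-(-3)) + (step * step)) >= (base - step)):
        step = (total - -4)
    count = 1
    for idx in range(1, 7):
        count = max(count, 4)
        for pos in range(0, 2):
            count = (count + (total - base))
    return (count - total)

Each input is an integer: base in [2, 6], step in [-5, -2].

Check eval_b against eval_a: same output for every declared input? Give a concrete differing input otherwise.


On input base=2, step=-5, eval_a returns 5 while eval_b returns 35.
verdict: not equivalent; witness: base=2, step=-5


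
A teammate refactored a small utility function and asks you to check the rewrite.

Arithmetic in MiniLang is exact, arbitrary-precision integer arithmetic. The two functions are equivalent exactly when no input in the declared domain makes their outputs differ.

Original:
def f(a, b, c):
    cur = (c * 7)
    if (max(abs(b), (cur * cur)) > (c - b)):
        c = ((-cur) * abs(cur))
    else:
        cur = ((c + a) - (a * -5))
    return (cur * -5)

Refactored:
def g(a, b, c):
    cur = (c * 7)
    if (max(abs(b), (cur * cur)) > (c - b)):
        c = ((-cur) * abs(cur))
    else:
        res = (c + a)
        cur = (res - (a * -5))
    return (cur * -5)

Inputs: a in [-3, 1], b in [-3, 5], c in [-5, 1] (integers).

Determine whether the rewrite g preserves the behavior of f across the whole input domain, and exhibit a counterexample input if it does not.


Reading the diff, among the changes: statement counts differ, local variable names differ.
As a probe, take a=-1, b=-3, c=-4: f runs cur becomes -28; next (max(abs(b), (cur * cur)) > (c - b)) evaluates to true; next c becomes 784; next final value 140; g runs cur becomes -28; next (max(abs(b), (cur * cur)) > (c - b)) evaluates to true; next c becomes 784; next final value 140; both end at 140.
Across all 315 domain points the two functions coincide.
verdict: equivalent


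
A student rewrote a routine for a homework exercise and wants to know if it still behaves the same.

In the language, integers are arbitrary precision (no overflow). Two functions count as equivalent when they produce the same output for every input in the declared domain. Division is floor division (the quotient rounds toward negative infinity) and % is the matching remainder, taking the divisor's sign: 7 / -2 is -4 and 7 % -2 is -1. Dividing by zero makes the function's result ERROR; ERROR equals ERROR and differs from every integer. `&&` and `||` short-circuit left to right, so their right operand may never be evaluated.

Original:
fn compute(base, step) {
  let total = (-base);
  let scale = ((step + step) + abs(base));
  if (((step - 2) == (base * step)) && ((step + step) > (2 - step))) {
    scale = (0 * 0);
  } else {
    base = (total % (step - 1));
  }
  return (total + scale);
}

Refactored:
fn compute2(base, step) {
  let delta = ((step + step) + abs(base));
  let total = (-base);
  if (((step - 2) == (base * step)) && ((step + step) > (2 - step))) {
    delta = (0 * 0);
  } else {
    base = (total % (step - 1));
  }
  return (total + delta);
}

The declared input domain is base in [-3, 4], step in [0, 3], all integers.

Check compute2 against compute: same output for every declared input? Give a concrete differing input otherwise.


This is a faithful refactor — local variable names differ, but the computed results match everywhere.
Tracing base=3, step=3: compute: total=-3, then scale=9, then (((step - 2) == (base * step)) && ((step + step) > (2 - step))) is false, then base=1, then returns 6 | compute2: delta=9, then total=-3, then (((step - 2) == (base * step)) && ((step + step) > (2 - step))) is false, then base=1, then returns 6 — matching result 6.
An exhaustive pass over the 32 declared inputs shows identical outputs.
verdict: equivalent


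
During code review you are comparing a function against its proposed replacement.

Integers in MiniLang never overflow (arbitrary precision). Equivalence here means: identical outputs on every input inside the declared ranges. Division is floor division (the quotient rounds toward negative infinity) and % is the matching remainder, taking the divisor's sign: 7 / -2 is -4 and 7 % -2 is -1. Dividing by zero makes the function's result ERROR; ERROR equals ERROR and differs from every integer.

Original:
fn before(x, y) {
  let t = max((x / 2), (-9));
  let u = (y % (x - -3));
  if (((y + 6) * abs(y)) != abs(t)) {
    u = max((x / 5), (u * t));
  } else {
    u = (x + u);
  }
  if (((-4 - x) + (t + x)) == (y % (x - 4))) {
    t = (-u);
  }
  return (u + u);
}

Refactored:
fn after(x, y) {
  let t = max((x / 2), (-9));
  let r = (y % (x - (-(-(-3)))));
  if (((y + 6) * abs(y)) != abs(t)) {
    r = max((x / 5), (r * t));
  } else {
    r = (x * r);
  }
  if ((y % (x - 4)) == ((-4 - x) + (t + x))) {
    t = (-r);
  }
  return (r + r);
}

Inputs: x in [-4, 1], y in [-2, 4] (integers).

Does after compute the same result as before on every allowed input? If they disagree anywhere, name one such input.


Not equivalent: x=1, y=0 separates them (2 vs 0).
before: t = 0; u = 0; (((y + 6) * abs(y)) != abs(t)) -> false; u = 1; (((-4 - x) + (t + x)) == (y % (x - 4))) -> false; return 2
after: t = 0; r = 0; (((y + 6) * abs(y)) != abs(t)) -> false; r = 0; ((y % (x - 4)) == ((-4 - x) + (t + x))) -> false; return 0
verdict: not equivalent; witness: x=1, y=0


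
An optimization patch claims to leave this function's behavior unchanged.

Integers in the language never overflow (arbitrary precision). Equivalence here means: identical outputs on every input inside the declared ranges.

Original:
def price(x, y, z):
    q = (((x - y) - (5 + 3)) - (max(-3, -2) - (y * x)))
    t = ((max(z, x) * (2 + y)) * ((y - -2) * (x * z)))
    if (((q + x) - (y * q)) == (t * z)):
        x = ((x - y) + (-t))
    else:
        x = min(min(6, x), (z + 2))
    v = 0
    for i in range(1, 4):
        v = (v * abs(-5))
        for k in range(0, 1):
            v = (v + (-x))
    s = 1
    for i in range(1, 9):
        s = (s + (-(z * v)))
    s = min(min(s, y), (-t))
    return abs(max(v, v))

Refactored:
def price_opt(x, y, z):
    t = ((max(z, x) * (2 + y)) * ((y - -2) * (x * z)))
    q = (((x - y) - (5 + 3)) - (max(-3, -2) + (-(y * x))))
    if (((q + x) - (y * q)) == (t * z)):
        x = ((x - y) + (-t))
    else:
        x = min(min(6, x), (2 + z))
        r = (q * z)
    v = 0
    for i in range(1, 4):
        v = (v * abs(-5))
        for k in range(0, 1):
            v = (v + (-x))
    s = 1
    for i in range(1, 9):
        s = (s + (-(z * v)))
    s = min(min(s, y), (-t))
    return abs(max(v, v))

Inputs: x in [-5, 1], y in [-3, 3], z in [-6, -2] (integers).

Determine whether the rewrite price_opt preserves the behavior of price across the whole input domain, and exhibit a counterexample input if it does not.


Equivalent — the differences include local variable names differ, statement counts differ, arithmetic usage differs, yet no declared input distinguishes the two.
Tracing x=-3, y=2, z=-5: price: q=-17, then t=-720, then (((q + x) - (y * q)) == (t * z)) is false, then x=-3, then v=0, then (i=1), then v=0, then (k=0), then v=3, then (i=2), then v=15, then (k=0), then v=18, then (i=3), then v=90, then (k=0), then v=93, then s=1, then (i=1), then s=466, then (i=2), then s=931, then (i=3), then s=1396, then (i=4), then s=1861, then (i=5), then s=2326, then (i=6), then s=2791, then (i=7), then s=3256, then (i=8), then s=3721, then s=2, then returns 93 | price_opt: t=-720, then q=-17, then (((q + x) - (y * q)) == (t * z)) is false, then x=-3, then r=85, then v=0, then (i=1), then v=0, then (k=0), then v=3, then (i=2), then v=15, then (k=0), then v=18, then (i=3), then v=90, then (k=0), then v=93, then s=1, then (i=1), then s=466, then (i=2), then s=931, then (i=3), then s=1396, then (i=4), then s=1861, then (i=5), then s=2326, then (i=6), then s=2791, then (i=7), then s=3256, then (i=8), then s=3721, then s=2, then returns 93 — matching result 93.
Across all 245 domain points the two functions coincide.
verdict: equivalent


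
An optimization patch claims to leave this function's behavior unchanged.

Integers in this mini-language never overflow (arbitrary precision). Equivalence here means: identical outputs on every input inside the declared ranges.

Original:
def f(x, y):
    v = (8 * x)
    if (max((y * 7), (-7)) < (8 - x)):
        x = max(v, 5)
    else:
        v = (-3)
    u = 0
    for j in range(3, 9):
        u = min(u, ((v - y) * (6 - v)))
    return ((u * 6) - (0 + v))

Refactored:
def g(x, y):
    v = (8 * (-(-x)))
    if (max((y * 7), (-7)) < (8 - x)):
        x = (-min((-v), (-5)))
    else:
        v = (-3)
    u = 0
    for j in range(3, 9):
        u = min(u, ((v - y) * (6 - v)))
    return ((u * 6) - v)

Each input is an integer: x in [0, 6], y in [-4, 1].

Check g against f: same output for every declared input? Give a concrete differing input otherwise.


Comparing the listings, the differences include: constant usage differs, and min/max/abs usage differs, and arithmetic usage differs.
As a probe, take x=6, y=0: f runs v = 48; (max((y * 7), (-7)) < (8 - x)) -> true; x = 48; u = 0; [j=3]; u = -2016; [j=4]; u = -2016; [j=5]; u = -2016; [j=6]; u = -2016; [j=7]; u = -2016; [j=8]; u = -2016; return -12144; g runs v = 48; (max((y * 7), (-7)) < (8 - x)) -> true; x = 48; u = 0; [j=3]; u = -2016; [j=4]; u = -2016; [j=5]; u = -2016; [j=6]; u = -2016; [j=7]; u = -2016; [j=8]; u = -2016; return -12144; both end at -12144.
An exhaustive pass over the 42 declared inputs shows identical outputs.
verdict: equivalent


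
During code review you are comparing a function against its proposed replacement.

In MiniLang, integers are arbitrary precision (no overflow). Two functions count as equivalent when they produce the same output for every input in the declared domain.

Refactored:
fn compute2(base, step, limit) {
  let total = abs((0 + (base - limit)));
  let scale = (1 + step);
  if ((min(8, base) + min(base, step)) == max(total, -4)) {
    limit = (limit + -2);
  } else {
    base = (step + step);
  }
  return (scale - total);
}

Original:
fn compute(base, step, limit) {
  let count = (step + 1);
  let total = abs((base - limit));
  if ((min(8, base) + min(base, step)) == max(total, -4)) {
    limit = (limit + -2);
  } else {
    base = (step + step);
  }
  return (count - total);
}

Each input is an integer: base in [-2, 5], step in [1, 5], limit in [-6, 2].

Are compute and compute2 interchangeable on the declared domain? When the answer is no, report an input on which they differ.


Although arithmetic usage differs, local variable names differ, constant usage differs, 360/360 inputs agree.
verdict: equivalent


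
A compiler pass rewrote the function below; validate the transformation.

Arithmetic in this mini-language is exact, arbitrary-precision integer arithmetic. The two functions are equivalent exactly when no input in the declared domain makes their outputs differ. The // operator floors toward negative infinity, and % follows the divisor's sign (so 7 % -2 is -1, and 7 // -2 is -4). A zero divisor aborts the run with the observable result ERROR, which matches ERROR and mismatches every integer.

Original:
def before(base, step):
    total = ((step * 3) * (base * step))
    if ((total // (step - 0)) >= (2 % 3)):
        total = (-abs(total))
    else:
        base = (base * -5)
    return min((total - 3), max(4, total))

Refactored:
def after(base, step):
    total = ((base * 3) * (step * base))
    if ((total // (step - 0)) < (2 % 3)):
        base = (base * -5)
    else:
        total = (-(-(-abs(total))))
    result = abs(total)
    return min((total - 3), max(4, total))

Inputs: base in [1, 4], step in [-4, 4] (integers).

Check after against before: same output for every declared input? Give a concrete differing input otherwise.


At base=1, step=-4: before gives 45, after gives -15.
verdict: not equivalent; witness: base=1, step=-4


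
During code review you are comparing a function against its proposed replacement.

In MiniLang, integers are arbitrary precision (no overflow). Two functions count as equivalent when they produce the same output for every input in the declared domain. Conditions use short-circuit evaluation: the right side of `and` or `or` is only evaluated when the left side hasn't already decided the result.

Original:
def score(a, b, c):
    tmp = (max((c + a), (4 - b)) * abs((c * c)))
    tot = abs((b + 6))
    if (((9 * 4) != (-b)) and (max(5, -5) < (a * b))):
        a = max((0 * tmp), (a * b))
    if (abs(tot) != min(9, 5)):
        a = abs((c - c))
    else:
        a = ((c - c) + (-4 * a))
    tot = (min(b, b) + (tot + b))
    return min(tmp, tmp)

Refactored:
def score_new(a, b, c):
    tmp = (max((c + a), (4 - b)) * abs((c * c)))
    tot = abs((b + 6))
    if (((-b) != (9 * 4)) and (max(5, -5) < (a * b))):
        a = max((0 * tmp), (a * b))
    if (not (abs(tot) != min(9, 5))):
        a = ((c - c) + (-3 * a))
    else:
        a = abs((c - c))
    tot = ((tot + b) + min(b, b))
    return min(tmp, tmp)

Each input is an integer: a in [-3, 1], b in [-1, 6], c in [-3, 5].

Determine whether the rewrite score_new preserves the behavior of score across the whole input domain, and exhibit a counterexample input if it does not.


Equivalent. The edit looks behavioral (`-4` became `-3`), but over these ranges it never changes the outcome.
Across all 360 domain points the two functions coincide.
Tracing a=0, b=4, c=-3: score: tmp := 0 | tot := 10 | (((9 * 4) != (-b)) and (max(5, -5) < (a * b))): false | (abs(tot) != min(9, 5)): true | a := 0 | tot := 18 | result 0 | score_new: tmp := 0 | tot := 10 | (((-b) != (9 * 4)) and (max(5, -5) < (a * b))): false | (not (abs(tot) != min(9, 5))): false | a := 0 | tot := 18 | result 0 — matching result 0.
verdict: equivalent


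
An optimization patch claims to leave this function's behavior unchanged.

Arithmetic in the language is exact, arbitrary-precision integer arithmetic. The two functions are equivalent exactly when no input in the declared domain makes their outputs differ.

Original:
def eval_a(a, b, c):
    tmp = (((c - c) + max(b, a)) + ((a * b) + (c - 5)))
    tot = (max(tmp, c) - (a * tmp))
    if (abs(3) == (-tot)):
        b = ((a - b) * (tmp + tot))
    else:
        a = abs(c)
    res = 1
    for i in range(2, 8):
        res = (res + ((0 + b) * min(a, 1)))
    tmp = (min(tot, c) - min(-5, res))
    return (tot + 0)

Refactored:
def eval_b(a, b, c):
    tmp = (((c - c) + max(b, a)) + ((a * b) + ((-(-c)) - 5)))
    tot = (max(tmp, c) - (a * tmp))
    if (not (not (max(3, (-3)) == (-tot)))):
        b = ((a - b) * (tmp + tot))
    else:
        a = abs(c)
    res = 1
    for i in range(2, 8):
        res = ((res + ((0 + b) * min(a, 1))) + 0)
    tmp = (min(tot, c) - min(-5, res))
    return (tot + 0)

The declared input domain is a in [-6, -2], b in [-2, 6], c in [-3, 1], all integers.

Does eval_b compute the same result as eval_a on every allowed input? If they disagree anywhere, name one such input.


Behavior is preserved: although boolean connective usage differs, plus arithmetic usage differs, plus constant usage differs, plus min/max/abs usage differs, the outputs never diverge.
As a probe, take a=-4, b=4, c=-3: eval_a runs tmp=-20, then tot=-83, then (abs(3) == (-tot)) is false, then a=3, then res=1, then (i=2), then res=5, then (i=3), then res=9, then (i=4), then res=13, then (i=5), then res=17, then (i=6), then res=21, then (i=7), then res=25, then tmp=-78, then returns -83; eval_b runs tmp=-20, then tot=-83, then (not (not (max(3, (-3)) == (-tot)))) is false, then a=3, then res=1, then (i=2), then res=5, then (i=3), then res=9, then (i=4), then res=13, then (i=5), then res=17, then (i=6), then res=21, then (i=7), then res=25, then tmp=-78, then returns -83; both end at -83.
Every one of the 225 inputs gives matching results.
verdict: equivalent


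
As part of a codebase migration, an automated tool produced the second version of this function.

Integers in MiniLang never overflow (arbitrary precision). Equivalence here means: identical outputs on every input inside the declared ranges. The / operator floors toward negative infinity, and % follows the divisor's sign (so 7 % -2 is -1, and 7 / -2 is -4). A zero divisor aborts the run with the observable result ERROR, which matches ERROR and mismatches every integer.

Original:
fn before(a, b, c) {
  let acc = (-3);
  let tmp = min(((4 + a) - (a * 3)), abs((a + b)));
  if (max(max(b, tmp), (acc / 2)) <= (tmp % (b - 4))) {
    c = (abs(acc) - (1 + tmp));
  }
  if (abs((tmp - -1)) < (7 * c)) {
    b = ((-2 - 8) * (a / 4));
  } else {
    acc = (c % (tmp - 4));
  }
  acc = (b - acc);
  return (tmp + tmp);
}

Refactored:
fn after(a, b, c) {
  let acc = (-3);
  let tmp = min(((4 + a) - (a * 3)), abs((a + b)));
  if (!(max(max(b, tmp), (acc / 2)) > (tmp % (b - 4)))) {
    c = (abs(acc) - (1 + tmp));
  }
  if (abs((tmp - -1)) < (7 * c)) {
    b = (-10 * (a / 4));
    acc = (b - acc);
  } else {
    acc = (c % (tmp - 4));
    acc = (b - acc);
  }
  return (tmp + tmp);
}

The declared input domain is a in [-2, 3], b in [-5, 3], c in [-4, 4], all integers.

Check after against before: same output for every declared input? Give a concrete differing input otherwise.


Behavior is preserved: although statement counts differ, plus boolean connective usage differs, plus comparison usage differs, plus constant usage differs, the outputs never diverge.
Tracing a=-1, b=-1, c=3: before: acc = -3; tmp = 2; (max(max(b, tmp), (acc / 2)) <= (tmp % (b - 4))) -> false; (abs((tmp - -1)) < (7 * c)) -> true; b = 10; acc = 13; return 4 | after: acc = -3; tmp = 2; (!(max(max(b, tmp), (acc / 2)) > (tmp % (b - 4)))) -> false; (abs((tmp - -1)) < (7 * c)) -> true; b = 10; acc = 13; return 4 — matching result 4.
An exhaustive pass over the 486 declared inputs shows identical outputs.
verdict: equivalent


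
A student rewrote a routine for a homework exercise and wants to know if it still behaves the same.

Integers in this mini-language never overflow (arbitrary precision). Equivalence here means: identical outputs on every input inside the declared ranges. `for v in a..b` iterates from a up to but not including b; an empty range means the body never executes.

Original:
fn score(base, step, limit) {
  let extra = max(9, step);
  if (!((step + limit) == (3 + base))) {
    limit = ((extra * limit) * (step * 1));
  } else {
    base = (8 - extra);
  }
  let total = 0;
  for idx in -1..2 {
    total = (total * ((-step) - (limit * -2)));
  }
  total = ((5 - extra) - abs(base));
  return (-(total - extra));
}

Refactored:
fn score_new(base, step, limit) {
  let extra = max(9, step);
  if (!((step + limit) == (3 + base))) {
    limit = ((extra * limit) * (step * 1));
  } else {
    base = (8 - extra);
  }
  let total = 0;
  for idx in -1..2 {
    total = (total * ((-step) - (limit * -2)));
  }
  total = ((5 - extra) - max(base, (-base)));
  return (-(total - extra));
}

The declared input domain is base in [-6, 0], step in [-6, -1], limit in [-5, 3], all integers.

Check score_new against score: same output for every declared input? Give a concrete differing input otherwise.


The two are interchangeable: min/max/abs usage differs, and every declared input agrees.
As a probe, take base=-5, step=-4, limit=-1: score runs extra becomes 9; next (!((step + limit) == (3 + base))) evaluates to true; next limit becomes 36; next total becomes 0; next at idx=-1:; next total becomes 0; next at idx=0:; next total becomes 0; next at idx=1:; next total becomes 0; next total becomes -9; next final value 18; score_new runs extra becomes 9; next (!((step + limit) == (3 + base))) evaluates to true; next limit becomes 36; next total becomes 0; next at idx=-1:; next total becomes 0; next at idx=0:; next total becomes 0; next at idx=1:; next total becomes 0; next total becomes -9; next final value 18; both end at 18.
An exhaustive pass over the 378 declared inputs shows identical outputs.
verdict: equivalent


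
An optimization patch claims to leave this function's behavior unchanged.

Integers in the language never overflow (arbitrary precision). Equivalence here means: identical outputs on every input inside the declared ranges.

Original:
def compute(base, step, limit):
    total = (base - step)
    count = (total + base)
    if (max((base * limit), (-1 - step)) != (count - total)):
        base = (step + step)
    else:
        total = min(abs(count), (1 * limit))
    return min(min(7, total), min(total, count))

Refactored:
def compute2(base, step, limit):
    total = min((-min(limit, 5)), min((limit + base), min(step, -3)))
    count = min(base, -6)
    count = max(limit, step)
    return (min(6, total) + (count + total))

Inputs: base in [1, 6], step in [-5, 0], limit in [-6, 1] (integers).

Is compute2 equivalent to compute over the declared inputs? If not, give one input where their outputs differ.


Evaluate both at base=1, step=-5, limit=-6.
compute: total := 6 | count := 7 | (max((base * limit), (-1 - step)) != (count - total)): true | base := -10 | result 6
compute2: total := -5 | count := -6 | count := -5 | result -15
6 != -15, so the rewrite changes behavior.
verdict: not equivalent; witness: base=1, step=-5, limit=-6


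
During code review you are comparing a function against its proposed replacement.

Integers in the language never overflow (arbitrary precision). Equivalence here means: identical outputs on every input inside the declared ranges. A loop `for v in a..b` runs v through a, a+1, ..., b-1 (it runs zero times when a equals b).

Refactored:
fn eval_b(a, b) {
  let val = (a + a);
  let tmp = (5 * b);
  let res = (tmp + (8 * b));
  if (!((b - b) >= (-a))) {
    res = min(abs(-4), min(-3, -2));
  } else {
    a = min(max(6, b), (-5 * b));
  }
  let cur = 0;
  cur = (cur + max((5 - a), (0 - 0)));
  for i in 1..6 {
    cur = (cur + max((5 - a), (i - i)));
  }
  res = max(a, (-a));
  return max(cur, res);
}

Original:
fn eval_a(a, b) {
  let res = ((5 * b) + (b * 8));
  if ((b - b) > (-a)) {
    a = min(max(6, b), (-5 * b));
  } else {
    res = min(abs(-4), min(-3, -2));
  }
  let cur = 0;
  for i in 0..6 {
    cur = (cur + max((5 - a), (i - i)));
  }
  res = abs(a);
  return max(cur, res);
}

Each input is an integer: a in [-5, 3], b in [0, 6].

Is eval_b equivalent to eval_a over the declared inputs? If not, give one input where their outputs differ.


Take a=0, b=1.
eval_a: res=13, then ((b - b) > (-a)) is false, then res=-3, then cur=0, then (i=0), then cur=5, then (i=1), then cur=10, then (i=2), then cur=15, then (i=3), then cur=20, then (i=4), then cur=25, then (i=5), then cur=30, then res=0, then returns 30
eval_b: val=0, then tmp=5, then res=13, then (!((b - b) >= (-a))) is false, then a=-5, then cur=0, then cur=10, then (i=1), then cur=20, then (i=2), then cur=30, then (i=3), then cur=40, then (i=4), then cur=50, then (i=5), then cur=60, then res=5, then returns 60
30 vs 60 — the two versions disagree here.
verdict: not equivalent; witness: a=0, b=1


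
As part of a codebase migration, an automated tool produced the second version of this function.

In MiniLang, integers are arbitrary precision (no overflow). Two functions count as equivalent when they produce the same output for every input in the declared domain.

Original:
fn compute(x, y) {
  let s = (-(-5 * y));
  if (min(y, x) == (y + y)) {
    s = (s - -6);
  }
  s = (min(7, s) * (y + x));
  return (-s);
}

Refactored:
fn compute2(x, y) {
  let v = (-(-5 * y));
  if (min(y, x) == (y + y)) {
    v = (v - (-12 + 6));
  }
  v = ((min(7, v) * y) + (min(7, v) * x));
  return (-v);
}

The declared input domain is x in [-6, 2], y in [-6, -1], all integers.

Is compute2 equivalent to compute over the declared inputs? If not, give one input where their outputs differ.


The two versions differ — the changes include local variable names differ, arithmetic usage differs, constant usage differs, min/max/abs usage differs.
One worked example (x=-6, y=-1) — compute: s := -5 | (min(y, x) == (y + y)): false | s := 35 | result -35; compute2: v := -5 | (min(y, x) == (y + y)): false | v := 35 | result -35; agreement on -35.
Sweeping the whole domain (54 inputs) finds no disagreement.
verdict: equivalent


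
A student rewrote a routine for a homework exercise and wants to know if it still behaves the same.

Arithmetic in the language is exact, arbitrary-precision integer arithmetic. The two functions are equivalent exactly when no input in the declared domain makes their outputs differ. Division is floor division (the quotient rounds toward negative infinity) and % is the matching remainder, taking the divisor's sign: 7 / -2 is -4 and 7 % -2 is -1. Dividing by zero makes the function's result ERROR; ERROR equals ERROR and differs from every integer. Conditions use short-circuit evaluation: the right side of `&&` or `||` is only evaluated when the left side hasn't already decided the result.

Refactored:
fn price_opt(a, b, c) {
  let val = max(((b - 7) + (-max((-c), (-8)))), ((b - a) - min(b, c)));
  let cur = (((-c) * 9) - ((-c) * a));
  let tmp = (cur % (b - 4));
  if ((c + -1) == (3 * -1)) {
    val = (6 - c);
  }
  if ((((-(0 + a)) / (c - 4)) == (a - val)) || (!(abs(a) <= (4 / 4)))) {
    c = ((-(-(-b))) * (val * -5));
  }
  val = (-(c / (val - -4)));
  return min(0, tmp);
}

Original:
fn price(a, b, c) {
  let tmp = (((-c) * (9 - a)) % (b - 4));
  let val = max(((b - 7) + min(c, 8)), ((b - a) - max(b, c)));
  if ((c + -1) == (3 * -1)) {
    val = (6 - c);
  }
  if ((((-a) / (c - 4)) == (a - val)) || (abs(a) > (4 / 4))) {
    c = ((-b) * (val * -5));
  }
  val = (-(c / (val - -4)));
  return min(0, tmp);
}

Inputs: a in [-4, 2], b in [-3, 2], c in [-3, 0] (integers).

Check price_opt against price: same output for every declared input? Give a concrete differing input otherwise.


There is a counterexample at a=1, b=-3, c=0: ERROR on one side, 0 on the other.
price: tmp becomes 0; next val becomes -4; next ((c + -1) == (3 * -1)) evaluates to false; next ((((-a) / (c - 4)) == (a - val)) || (abs(a) > (4 / 4))) evaluates to false; next hits division by zero so the output is ERROR
price_opt: val becomes -1; next cur becomes 0; next tmp becomes 0; next ((c + -1) == (3 * -1)) evaluates to false; next ((((-(0 + a)) / (c - 4)) == (a - val)) || (!(abs(a) <= (4 / 4)))) evaluates to false; next val becomes 0; next final value 0
verdict: not equivalent; witness: a=1, b=-3, c=0


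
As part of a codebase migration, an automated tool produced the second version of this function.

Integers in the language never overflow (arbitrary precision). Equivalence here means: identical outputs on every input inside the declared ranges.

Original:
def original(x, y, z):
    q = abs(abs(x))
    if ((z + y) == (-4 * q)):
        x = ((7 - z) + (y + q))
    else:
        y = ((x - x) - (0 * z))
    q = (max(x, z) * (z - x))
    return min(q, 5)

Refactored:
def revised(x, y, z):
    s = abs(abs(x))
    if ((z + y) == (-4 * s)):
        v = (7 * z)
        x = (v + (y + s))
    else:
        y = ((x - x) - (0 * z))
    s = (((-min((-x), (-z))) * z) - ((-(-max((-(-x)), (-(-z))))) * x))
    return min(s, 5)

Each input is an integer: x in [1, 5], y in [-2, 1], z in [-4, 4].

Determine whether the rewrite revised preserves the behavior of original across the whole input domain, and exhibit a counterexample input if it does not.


These are not equivalent — on x=1, y=-2, z=-2 the outputs split (-80 vs -26).
original: q = 1; ((z + y) == (-4 * q)) -> true; x = 8; q = -80; return -80
revised: s = 1; ((z + y) == (-4 * s)) -> true; v = -14; x = -15; s = -26; return -26
verdict: not equivalent; witness: x=1, y=-2, z=-2


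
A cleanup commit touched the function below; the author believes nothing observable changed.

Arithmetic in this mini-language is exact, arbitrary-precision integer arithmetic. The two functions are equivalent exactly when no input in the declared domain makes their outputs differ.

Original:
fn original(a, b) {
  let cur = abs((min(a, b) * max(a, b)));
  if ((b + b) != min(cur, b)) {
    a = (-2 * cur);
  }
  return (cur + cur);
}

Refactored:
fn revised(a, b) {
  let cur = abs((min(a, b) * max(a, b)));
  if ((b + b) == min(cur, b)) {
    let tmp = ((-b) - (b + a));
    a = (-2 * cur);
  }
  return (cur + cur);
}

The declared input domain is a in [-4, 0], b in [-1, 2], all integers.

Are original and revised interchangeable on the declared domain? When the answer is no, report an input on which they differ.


The edit looks behavioral (`((b + b) != min(cur, b))` became `((b + b) == min(cur, b))`), but over these ranges it never changes the outcome.
One worked example (a=-2, b=-1) — original: cur becomes 2; next ((b + b) != min(cur, b)) evaluates to true; next a becomes -4; next final value 4; revised: cur becomes 2; next ((b + b) == min(cur, b)) evaluates to false; next final value 4; agreement on 4.
Sweeping the whole domain (20 inputs) finds no disagreement.
verdict: equivalent


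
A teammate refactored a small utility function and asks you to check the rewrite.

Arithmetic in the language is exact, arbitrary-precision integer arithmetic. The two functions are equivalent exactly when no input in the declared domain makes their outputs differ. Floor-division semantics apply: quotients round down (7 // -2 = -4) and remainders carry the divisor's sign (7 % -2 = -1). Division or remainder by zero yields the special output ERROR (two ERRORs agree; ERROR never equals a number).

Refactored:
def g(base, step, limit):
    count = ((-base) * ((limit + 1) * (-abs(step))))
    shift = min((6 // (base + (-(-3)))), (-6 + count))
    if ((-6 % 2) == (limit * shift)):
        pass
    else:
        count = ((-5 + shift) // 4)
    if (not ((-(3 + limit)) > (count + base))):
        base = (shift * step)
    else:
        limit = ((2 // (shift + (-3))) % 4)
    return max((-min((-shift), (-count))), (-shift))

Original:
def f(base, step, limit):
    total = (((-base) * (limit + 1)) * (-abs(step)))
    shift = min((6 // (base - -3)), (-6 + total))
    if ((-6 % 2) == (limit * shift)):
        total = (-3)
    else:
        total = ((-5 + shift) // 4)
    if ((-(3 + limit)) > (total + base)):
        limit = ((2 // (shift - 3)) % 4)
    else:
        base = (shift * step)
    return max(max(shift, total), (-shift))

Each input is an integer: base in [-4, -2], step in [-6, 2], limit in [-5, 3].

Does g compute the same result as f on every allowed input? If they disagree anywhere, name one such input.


Take base=-2, step=-3, limit=-2.
f: total := 6 | shift := 0 | ((-6 % 2) == (limit * shift)): true | total := -3 | ((-(3 + limit)) > (total + base)): true | limit := 3 | result 0
g: count := 6 | shift := 0 | ((-6 % 2) == (limit * shift)): true | (not ((-(3 + limit)) > (count + base))): true | base := 0 | result 6
0 and 6 differ, so these are not the same function on this domain.
verdict: not equivalent; witness: base=-2, step=-3, limit=-2


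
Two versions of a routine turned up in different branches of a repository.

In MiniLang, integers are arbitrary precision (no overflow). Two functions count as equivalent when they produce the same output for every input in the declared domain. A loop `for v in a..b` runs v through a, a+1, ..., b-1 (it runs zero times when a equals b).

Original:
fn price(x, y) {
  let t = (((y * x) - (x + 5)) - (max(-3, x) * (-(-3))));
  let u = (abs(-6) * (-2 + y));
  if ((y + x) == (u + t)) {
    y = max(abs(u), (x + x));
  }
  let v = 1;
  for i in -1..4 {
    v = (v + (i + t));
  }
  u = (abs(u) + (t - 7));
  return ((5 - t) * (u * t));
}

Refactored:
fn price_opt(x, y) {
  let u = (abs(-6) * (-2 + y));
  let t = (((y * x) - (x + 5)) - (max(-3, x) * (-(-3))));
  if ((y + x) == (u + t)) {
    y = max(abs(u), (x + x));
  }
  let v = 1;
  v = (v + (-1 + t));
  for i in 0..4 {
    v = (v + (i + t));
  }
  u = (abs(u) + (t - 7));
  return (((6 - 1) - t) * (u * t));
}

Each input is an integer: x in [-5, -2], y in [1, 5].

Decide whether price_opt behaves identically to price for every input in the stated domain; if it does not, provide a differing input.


The two versions differ — the changes include loop structure differs, constant usage differs, statement counts differ, arithmetic usage differs.
As a probe, take x=-3, y=4: price runs t = -5; u = 12; ((y + x) == (u + t)) -> false; v = 1; [i=-1]; v = -5; [i=0]; v = -10; [i=1]; v = -14; [i=2]; v = -17; [i=3]; v = -19; u = 0; return 0; price_opt runs u = 12; t = -5; ((y + x) == (u + t)) -> false; v = 1; v = -5; [i=0]; v = -10; [i=1]; v = -14; [i=2]; v = -17; [i=3]; v = -19; u = 0; return 0; both end at 0.
Sweeping the whole domain (20 inputs) finds no disagreement.
verdict: equivalent


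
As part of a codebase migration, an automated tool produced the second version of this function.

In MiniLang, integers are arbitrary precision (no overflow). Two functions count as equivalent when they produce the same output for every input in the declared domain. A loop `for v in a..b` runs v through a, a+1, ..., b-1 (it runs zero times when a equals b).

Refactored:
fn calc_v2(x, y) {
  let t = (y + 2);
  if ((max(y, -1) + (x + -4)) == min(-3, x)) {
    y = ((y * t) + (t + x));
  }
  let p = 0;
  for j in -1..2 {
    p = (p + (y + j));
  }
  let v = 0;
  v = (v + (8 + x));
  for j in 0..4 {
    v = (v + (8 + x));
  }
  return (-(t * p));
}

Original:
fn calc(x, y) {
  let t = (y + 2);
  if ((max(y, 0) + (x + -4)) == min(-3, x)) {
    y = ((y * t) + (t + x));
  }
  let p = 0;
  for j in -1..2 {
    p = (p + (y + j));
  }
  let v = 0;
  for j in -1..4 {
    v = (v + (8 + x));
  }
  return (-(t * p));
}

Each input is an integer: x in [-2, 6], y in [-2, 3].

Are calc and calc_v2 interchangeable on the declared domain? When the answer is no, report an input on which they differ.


These are not equivalent — on x=1, y=-1 the outputs split (-3 vs 3).
calc: t := 1 | ((max(y, 0) + (x + -4)) == min(-3, x)): true | y := 1 | p := 0 | iter j=-1: | p := 0 | iter j=0: | p := 1 | iter j=1: | p := 3 | v := 0 | iter j=-1: | v := 9 | iter j=0: | v := 18 | iter j=1: | v := 27 | iter j=2: | v := 36 | iter j=3: | v := 45 | result -3
calc_v2: t := 1 | ((max(y, -1) + (x + -4)) == min(-3, x)): false | p := 0 | iter j=-1: | p := -2 | iter j=0: | p := -3 | iter j=1: | p := -3 | v := 0 | v := 9 | iter j=0: | v := 18 | iter j=1: | v := 27 | iter j=2: | v := 36 | iter j=3: | v := 45 | result 3
verdict: not equivalent; witness: x=1, y=-1


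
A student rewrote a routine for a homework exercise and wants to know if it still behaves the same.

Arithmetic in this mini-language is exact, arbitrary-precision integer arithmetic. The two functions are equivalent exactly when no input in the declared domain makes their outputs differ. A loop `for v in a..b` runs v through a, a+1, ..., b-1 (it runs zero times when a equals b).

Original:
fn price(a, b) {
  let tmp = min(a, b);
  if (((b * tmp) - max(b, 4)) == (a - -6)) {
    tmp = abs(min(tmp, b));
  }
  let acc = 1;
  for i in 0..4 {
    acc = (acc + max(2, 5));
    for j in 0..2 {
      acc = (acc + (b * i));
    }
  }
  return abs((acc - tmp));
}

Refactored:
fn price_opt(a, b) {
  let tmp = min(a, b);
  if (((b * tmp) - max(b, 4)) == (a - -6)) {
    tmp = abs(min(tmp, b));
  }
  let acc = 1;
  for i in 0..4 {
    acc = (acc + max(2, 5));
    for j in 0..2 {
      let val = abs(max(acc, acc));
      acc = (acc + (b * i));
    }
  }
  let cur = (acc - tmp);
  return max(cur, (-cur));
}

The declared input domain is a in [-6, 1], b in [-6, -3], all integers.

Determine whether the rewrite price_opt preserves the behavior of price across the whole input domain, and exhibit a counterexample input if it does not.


Comparing the listings, the differences include: statement counts differ; also min/max/abs usage differs; also local variable names differ.
Spot check at a=-3, b=-6 — price: tmp := -6 | (((b * tmp) - max(b, 4)) == (a - -6)): false | acc := 1 | iter i=0: | acc := 6 | iter j=0: | acc := 6 | iter j=1: | acc := 6 | iter i=1: | acc := 11 | iter j=0: | acc := 5 | iter j=1: | acc := -1 | iter i=2: | acc := 4 | iter j=0: | acc := -8 | iter j=1: | acc := -20 | iter i=3: | acc := -15 | iter j=0: | acc := -33 | iter j=1: | acc := -51 | result 45. price_opt: tmp := -6 | (((b * tmp) - max(b, 4)) == (a - -6)): false | acc := 1 | iter i=0: | acc := 6 | iter j=0: | val := 6 | acc := 6 | iter j=1: | val := 6 | acc := 6 | iter i=1: | acc := 11 | iter j=0: | val := 11 | acc := 5 | iter j=1: | val := 5 | acc := -1 | iter i=2: | acc := 4 | iter j=0: | val := 4 | acc := -8 | iter j=1: | val := 8 | acc := -20 | iter i=3: | acc := -15 | iter j=0: | val := 15 | acc := -33 | iter j=1: | val := 33 | acc := -51 | cur := -45 | result 45. Both give 45.
Every one of the 32 inputs gives matching results.
verdict: equivalent
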